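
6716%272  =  188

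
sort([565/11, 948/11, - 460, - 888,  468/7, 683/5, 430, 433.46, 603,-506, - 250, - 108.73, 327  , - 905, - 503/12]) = [  -  905, - 888,-506,-460, - 250, - 108.73, - 503/12,565/11, 468/7, 948/11, 683/5, 327, 430 , 433.46,603 ]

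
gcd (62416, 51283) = 1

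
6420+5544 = 11964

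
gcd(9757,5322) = 887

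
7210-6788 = 422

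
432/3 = 144 = 144.00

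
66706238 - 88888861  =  - 22182623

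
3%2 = 1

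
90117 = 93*969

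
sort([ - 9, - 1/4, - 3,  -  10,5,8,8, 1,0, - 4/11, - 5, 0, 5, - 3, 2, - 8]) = [ - 10  , - 9, - 8,  -  5, - 3,  -  3, - 4/11,-1/4 , 0,  0,1, 2,5,5, 8, 8]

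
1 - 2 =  - 1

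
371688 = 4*92922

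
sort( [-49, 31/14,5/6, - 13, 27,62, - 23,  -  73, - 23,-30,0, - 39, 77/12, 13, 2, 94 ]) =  [  -  73, - 49, -39, - 30, - 23, - 23,  -  13 , 0, 5/6, 2, 31/14,77/12 , 13, 27, 62,94]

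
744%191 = 171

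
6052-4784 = 1268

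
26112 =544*48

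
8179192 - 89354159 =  - 81174967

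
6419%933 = 821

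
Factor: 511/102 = 2^( - 1)*3^(-1) *7^1*17^ (  -  1 )*73^1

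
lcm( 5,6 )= 30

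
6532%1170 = 682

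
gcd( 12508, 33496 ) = 212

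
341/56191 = 341/56191 = 0.01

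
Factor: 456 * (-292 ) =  - 2^5*3^1*19^1*73^1 = -  133152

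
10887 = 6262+4625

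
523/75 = 6 + 73/75 = 6.97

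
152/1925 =152/1925  =  0.08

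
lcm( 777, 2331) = 2331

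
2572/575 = 2572/575 = 4.47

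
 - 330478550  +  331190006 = 711456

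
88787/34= 88787/34 = 2611.38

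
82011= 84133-2122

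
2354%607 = 533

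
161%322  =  161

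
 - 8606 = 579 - 9185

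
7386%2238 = 672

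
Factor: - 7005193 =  - 13^1*127^1 * 4243^1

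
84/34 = 42/17 = 2.47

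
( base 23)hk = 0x19B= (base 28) ej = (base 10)411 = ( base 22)if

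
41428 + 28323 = 69751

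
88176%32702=22772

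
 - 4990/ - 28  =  178 + 3/14 = 178.21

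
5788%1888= 124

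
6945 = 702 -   -  6243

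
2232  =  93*24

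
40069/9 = 40069/9 = 4452.11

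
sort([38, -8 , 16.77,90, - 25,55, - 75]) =[ - 75, - 25, - 8, 16.77, 38,  55,90]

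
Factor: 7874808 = 2^3 * 3^1*17^1*19301^1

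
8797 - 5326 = 3471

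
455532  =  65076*7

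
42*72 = 3024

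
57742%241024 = 57742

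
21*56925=1195425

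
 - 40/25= - 2 +2/5 =- 1.60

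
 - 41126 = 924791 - 965917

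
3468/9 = 1156/3 = 385.33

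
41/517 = 41/517 = 0.08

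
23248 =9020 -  - 14228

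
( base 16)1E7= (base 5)3422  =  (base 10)487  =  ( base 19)16c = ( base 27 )I1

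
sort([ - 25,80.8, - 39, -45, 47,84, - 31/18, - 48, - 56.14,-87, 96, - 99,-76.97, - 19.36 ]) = [  -  99, - 87,-76.97 , - 56.14, - 48, - 45, - 39,-25,-19.36, -31/18, 47, 80.8, 84, 96]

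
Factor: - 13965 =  - 3^1*5^1*7^2 * 19^1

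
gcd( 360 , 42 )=6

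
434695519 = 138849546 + 295845973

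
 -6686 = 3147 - 9833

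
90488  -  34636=55852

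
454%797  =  454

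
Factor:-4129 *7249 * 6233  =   - 186560677193 =- 11^1*23^1 *271^1 * 659^1*4129^1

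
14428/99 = 14428/99  =  145.74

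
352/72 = 4+8/9 = 4.89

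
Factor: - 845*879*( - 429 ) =318641895 = 3^2*5^1*11^1 *13^3*293^1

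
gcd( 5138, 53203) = 1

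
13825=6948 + 6877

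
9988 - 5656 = 4332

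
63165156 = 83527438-20362282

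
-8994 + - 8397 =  - 17391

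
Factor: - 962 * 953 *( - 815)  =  2^1 * 5^1 * 13^1 *37^1*163^1 * 953^1 = 747180590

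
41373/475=87  +  48/475 = 87.10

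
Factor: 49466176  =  2^6*772909^1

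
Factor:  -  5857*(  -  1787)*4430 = 46366413370 = 2^1 * 5^1*443^1*1787^1*5857^1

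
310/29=310/29 =10.69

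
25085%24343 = 742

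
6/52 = 3/26 = 0.12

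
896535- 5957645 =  - 5061110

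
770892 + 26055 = 796947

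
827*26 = 21502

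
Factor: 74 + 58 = 132 = 2^2*3^1*11^1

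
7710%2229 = 1023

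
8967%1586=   1037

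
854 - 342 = 512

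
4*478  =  1912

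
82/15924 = 41/7962 = 0.01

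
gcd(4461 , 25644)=3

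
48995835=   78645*623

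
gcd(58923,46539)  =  9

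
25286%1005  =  161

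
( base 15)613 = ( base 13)813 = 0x558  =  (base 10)1368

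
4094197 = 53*77249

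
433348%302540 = 130808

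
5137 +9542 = 14679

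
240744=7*34392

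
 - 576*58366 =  - 33618816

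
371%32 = 19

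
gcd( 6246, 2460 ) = 6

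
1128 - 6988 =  - 5860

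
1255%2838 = 1255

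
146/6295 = 146/6295 = 0.02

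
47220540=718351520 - 671130980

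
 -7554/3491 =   -  7554/3491 = - 2.16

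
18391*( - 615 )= - 11310465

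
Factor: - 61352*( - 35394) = 2^4*3^1*17^1 * 347^1 *7669^1= 2171492688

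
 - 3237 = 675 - 3912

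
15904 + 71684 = 87588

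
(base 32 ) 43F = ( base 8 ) 10157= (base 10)4207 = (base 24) 777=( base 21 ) 9b7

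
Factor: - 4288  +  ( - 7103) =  - 11391=-3^1*3797^1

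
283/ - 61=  - 5 + 22/61  =  - 4.64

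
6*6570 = 39420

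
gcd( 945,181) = 1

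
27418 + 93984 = 121402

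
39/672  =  13/224 = 0.06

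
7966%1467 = 631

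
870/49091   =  870/49091 = 0.02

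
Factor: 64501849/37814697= 3^( - 2)  *43^1*1500043^1*4201633^( -1) 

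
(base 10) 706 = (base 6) 3134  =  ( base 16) 2c2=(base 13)424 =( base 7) 2026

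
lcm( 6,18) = 18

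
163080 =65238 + 97842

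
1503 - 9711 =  - 8208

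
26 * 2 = 52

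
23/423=23/423 = 0.05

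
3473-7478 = - 4005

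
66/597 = 22/199  =  0.11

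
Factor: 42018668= 2^2*10504667^1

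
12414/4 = 3103  +  1/2 =3103.50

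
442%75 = 67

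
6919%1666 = 255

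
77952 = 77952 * 1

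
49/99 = 49/99 = 0.49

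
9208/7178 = 4604/3589 = 1.28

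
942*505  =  475710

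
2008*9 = 18072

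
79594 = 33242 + 46352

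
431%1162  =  431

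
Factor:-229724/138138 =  - 454/273 = -  2^1 *3^(-1)*7^( - 1)*13^( -1)*227^1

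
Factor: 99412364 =2^2 *4513^1*5507^1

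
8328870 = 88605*94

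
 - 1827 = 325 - 2152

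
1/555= 1/555 = 0.00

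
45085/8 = 45085/8 = 5635.62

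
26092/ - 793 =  - 33 + 77/793 = - 32.90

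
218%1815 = 218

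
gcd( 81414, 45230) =9046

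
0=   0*229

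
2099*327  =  686373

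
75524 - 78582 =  - 3058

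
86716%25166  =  11218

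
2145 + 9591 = 11736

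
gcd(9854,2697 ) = 1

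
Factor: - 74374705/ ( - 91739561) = 5^1*29^1*4451^(  -  1 )*20611^( - 1)*512929^1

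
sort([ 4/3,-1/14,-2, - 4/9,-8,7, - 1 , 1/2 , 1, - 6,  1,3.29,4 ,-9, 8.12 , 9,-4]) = [-9, - 8, - 6, - 4,  -  2, -1, - 4/9 , - 1/14 , 1/2,  1,  1, 4/3,3.29,4,7, 8.12, 9] 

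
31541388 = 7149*4412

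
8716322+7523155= 16239477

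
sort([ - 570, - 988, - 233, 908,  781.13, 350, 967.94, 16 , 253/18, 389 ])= [-988, - 570, - 233,253/18, 16 , 350,  389, 781.13, 908,  967.94]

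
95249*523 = 49815227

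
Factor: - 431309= - 37^1*11657^1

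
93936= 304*309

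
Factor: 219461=11^1*71^1*281^1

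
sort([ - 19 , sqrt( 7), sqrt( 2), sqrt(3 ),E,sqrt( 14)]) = [ - 19, sqrt( 2), sqrt( 3), sqrt( 7 ) , E,sqrt (14) ] 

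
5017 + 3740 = 8757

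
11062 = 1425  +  9637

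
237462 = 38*6249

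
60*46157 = 2769420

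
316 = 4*79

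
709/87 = 8+13/87= 8.15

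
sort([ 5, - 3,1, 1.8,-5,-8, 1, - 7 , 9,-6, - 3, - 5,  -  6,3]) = [-8 , - 7,-6, - 6, - 5,-5, - 3,-3,1,1,1.8,3,5,9] 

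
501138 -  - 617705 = 1118843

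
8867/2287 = 3 + 2006/2287 = 3.88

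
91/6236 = 91/6236 = 0.01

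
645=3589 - 2944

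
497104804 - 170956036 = 326148768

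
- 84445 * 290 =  - 24489050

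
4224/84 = 352/7 = 50.29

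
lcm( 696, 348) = 696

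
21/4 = 5 + 1/4 = 5.25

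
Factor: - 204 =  - 2^2*3^1 * 17^1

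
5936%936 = 320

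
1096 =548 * 2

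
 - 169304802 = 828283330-997588132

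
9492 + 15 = 9507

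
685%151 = 81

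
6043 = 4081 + 1962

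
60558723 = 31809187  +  28749536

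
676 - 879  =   - 203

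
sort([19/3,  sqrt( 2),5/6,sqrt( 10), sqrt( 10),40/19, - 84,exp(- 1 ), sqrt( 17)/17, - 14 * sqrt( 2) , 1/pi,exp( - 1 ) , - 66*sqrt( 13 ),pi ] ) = [ - 66*sqrt( 13),-84, - 14*sqrt( 2),sqrt( 17 )/17, 1/pi,exp( - 1), exp( - 1),5/6,sqrt( 2 ), 40/19 , pi,sqrt( 10),sqrt(  10 ),19/3] 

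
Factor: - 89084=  - 2^2*22271^1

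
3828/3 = 1276= 1276.00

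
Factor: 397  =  397^1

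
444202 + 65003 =509205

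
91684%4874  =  3952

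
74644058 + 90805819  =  165449877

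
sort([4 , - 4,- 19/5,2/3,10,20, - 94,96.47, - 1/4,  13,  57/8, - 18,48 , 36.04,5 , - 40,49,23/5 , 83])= [ - 94,-40,  -  18, - 4, - 19/5, - 1/4,2/3, 4,23/5,5,57/8,10,13,20 , 36.04,48,49,  83,96.47]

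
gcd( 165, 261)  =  3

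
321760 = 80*4022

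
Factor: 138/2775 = 46/925  =  2^1 * 5^( - 2 )*23^1*37^( - 1)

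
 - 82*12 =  - 984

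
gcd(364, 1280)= 4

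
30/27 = 1+1/9 = 1.11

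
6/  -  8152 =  - 3/4076 = - 0.00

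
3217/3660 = 3217/3660 =0.88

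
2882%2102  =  780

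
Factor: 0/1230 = 0^1 = 0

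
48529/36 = 48529/36 = 1348.03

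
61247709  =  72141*849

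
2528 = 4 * 632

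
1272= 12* 106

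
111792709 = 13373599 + 98419110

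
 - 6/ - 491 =6/491 = 0.01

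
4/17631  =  4/17631  =  0.00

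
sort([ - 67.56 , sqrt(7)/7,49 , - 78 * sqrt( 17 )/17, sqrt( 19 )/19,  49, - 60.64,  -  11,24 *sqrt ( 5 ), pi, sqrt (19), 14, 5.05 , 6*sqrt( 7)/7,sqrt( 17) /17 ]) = [ - 67.56,-60.64,  -  78 * sqrt( 17) /17, - 11, sqrt( 19)/19, sqrt( 17)/17,sqrt( 7 )/7, 6 * sqrt (7)/7, pi,sqrt( 19 ),5.05, 14 , 49, 49, 24 * sqrt( 5)]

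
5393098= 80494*67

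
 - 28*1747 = - 48916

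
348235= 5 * 69647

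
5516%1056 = 236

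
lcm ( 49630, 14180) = 99260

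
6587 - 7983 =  - 1396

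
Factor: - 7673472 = -2^7*3^2*6661^1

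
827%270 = 17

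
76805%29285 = 18235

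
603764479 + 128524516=732288995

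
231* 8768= 2025408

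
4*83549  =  334196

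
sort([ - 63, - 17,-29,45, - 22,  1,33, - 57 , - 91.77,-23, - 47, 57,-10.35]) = [-91.77, - 63, - 57  , - 47, - 29,-23, - 22, - 17,-10.35,  1, 33, 45, 57]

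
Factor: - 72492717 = -3^1*11^1*2196749^1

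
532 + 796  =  1328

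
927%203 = 115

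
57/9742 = 57/9742 = 0.01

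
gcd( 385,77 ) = 77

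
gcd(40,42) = 2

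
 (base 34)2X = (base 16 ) 65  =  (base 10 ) 101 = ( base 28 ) 3H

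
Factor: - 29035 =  - 5^1*5807^1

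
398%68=58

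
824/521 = 824/521 = 1.58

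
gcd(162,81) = 81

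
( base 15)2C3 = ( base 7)1563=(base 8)1171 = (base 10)633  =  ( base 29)LO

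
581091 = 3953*147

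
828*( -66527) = -55084356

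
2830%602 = 422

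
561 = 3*187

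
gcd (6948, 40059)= 9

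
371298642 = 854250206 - 482951564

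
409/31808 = 409/31808 = 0.01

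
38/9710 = 19/4855 = 0.00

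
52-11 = 41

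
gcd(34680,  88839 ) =3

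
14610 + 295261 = 309871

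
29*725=21025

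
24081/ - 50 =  - 482 + 19/50= - 481.62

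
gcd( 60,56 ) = 4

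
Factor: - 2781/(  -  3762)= 309/418 = 2^ (-1 )*3^1 * 11^( - 1 )*19^( - 1)*103^1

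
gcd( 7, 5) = 1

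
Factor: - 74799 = -3^2*8311^1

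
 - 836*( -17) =14212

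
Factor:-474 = - 2^1*3^1*79^1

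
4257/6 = 709 + 1/2 = 709.50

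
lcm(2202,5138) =15414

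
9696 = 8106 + 1590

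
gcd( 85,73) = 1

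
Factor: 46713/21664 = 2^( - 5)*3^1*23^1 = 69/32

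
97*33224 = 3222728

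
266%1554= 266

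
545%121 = 61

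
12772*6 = 76632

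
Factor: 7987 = 7^2 * 163^1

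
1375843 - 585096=790747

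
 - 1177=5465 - 6642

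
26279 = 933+25346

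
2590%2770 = 2590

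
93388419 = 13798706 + 79589713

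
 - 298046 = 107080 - 405126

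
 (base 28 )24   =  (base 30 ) 20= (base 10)60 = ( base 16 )3c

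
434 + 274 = 708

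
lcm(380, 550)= 20900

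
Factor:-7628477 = - 61^1*79^1*1583^1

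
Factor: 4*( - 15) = - 60 = - 2^2 * 3^1*5^1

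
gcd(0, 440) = 440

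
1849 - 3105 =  - 1256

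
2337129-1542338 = 794791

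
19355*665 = 12871075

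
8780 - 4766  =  4014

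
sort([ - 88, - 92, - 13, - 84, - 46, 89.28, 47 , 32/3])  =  [  -  92,-88, - 84, - 46, - 13,32/3,47,89.28 ] 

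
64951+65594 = 130545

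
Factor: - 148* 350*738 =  - 2^4*3^2*5^2*7^1*37^1*41^1 = - 38228400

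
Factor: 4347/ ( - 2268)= - 23/12 = - 2^( - 2)*3^( - 1 ) * 23^1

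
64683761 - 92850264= - 28166503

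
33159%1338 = 1047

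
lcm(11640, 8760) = 849720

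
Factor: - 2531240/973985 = -506248/194797 = -  2^3 * 131^(  -  1 )*1487^(  -  1) * 63281^1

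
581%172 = 65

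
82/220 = 41/110 = 0.37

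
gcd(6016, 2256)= 752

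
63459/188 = 337 + 103/188 = 337.55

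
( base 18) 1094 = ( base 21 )dcd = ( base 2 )1011101101110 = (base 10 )5998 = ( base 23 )b7i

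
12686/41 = 309 + 17/41= 309.41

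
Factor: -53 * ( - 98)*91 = 2^1* 7^3*13^1*53^1 = 472654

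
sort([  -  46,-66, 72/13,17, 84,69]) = [-66, - 46 , 72/13, 17, 69,84] 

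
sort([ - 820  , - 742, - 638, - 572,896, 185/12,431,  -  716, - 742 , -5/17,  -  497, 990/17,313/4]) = [ - 820, - 742, -742,  -  716, - 638,-572 , - 497, -5/17,185/12,990/17,313/4,431 , 896 ] 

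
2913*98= 285474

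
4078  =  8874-4796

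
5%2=1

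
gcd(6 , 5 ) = 1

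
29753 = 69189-39436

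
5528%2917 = 2611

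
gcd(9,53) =1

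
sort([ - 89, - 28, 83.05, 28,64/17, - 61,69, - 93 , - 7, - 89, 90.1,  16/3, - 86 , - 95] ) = [ - 95, - 93, - 89, - 89 , - 86, - 61 ,- 28,-7,  64/17,  16/3,28 , 69,  83.05,90.1 ]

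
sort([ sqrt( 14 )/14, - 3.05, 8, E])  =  [  -  3.05, sqrt ( 14)/14, E, 8]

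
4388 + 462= 4850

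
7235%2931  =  1373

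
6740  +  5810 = 12550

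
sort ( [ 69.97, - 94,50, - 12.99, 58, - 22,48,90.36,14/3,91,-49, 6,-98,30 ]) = [ - 98 , - 94, - 49, - 22,  -  12.99,14/3,6, 30, 48,50, 58, 69.97,  90.36,91 ] 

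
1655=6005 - 4350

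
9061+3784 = 12845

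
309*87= 26883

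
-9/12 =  -3/4 = - 0.75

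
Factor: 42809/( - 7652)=  -  2^( - 2)*13^1*37^1*89^1*1913^(-1)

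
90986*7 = 636902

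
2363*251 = 593113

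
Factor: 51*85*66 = 2^1*3^2 * 5^1*11^1 *17^2 = 286110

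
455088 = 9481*48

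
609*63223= 38502807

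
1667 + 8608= 10275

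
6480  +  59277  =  65757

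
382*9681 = 3698142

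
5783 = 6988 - 1205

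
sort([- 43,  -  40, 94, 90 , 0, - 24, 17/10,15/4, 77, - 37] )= [ - 43, - 40,-37, - 24,0 , 17/10,  15/4, 77,90, 94] 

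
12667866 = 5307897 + 7359969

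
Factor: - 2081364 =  - 2^2 * 3^1*107^1*1621^1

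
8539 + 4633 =13172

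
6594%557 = 467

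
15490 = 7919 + 7571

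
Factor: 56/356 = 14/89= 2^1*7^1*89^(-1)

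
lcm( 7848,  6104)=54936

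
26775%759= 210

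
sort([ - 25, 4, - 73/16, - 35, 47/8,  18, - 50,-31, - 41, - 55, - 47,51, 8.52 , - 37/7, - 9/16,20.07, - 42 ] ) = [ - 55 , - 50, - 47, - 42, - 41, - 35, - 31,-25, - 37/7, - 73/16, - 9/16, 4,47/8, 8.52,18,  20.07, 51]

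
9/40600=9/40600  =  0.00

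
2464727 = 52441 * 47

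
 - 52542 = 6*( - 8757) 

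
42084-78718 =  - 36634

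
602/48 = 301/24 = 12.54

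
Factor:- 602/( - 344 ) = 7/4=2^(-2 )*7^1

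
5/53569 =5/53569= 0.00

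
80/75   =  16/15 = 1.07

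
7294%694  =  354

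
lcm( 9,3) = 9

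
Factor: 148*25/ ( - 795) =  - 740/159 = - 2^2*3^ ( - 1 )*5^1*37^1*53^( - 1)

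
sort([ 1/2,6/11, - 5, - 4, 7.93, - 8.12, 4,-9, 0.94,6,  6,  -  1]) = [ - 9, - 8.12,-5 , - 4, - 1, 1/2, 6/11,0.94, 4, 6, 6,7.93 ] 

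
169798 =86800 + 82998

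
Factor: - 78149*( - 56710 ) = 4431829790 = 2^1*5^1* 17^1 *53^1 * 107^1*4597^1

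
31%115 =31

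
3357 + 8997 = 12354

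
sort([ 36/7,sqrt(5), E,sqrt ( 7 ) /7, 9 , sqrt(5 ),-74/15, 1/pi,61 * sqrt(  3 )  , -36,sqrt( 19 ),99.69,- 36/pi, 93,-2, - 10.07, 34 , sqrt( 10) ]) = [ - 36, - 36/pi,-10.07, - 74/15, - 2,1/pi,sqrt(7)/7,sqrt( 5), sqrt( 5) , E , sqrt( 10),sqrt( 19), 36/7, 9,34, 93, 99.69,61*sqrt(3) ]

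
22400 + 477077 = 499477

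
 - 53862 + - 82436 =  - 136298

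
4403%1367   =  302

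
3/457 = 3/457 = 0.01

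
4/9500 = 1/2375=0.00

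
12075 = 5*2415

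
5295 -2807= 2488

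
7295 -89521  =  -82226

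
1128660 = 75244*15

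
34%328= 34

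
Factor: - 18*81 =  - 2^1*3^6=- 1458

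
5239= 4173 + 1066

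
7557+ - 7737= - 180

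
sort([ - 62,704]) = [ - 62,704]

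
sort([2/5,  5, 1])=[ 2/5,1,5 ] 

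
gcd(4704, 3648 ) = 96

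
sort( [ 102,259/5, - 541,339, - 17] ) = [ - 541, - 17,259/5,102, 339] 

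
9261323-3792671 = 5468652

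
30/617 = 30/617 = 0.05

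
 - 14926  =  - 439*34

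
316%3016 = 316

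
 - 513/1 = -513 = - 513.00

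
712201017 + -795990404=-83789387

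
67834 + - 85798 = -17964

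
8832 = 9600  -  768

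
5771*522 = 3012462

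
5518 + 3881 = 9399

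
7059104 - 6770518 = 288586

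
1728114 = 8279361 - 6551247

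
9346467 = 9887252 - 540785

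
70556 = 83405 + -12849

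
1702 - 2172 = - 470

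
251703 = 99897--151806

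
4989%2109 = 771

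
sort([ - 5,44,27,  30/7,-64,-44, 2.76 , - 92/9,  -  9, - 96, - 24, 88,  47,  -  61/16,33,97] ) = [- 96, - 64, - 44,  -  24,  -  92/9,-9, - 5,-61/16,2.76,  30/7, 27,33, 44, 47, 88,97]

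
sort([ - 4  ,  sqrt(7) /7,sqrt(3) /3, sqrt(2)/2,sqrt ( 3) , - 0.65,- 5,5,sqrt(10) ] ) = [ - 5,  -  4, - 0.65, sqrt ( 7)/7,sqrt( 3) /3,sqrt( 2)/2, sqrt( 3 ),  sqrt(10) , 5]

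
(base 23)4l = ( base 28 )41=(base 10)113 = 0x71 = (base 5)423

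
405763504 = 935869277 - 530105773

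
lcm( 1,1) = 1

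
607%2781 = 607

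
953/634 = 953/634= 1.50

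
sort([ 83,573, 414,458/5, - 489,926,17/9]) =[ - 489, 17/9, 83,  458/5,414,573,926 ] 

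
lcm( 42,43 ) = 1806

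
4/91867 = 4/91867 = 0.00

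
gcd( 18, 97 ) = 1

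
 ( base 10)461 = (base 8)715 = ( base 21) 10K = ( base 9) 562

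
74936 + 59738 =134674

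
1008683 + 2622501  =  3631184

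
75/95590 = 15/19118 = 0.00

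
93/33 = 31/11 = 2.82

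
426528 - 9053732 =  - 8627204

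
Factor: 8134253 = 1637^1 * 4969^1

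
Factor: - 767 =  - 13^1*59^1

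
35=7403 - 7368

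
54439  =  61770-7331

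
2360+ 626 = 2986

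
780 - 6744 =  - 5964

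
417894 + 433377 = 851271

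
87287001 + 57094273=144381274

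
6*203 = 1218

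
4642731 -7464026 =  - 2821295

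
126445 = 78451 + 47994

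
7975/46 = 173 + 17/46 = 173.37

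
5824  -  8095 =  - 2271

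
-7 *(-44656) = 312592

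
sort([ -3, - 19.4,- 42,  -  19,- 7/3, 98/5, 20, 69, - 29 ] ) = [ - 42, - 29, - 19.4, -19,-3, - 7/3, 98/5, 20, 69 ]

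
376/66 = 188/33 =5.70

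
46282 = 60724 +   -  14442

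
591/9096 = 197/3032 = 0.06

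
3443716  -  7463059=  -  4019343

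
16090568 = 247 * 65144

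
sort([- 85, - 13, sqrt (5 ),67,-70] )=[ - 85, - 70 , - 13,sqrt(5),67]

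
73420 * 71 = 5212820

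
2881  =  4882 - 2001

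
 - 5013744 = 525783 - 5539527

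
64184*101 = 6482584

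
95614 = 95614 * 1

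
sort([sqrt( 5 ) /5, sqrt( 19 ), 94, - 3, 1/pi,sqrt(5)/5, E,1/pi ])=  [ - 3,1/pi, 1/pi, sqrt( 5) /5, sqrt( 5)/5, E,sqrt( 19),  94]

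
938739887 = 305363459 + 633376428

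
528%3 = 0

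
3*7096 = 21288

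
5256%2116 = 1024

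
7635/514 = 14+439/514 = 14.85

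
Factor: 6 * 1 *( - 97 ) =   -  582= - 2^1*3^1*97^1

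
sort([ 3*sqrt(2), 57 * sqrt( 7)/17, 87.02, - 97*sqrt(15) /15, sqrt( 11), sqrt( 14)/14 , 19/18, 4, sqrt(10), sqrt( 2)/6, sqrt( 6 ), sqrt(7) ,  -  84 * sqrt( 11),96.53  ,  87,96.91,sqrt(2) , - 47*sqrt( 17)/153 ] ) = [-84 * sqrt( 11), - 97*sqrt( 15)/15,-47*sqrt( 17 )/153, sqrt(2) /6,sqrt ( 14) /14, 19/18, sqrt( 2 ),  sqrt( 6), sqrt (7 ) , sqrt(10 ),sqrt(11 ),4,3*sqrt( 2), 57*sqrt(7)/17,  87, 87.02,96.53, 96.91]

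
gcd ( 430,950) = 10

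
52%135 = 52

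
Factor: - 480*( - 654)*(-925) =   -  290376000 = -2^6*3^2*5^3*37^1*109^1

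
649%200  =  49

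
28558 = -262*(-109) 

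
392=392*1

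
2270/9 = 2270/9 = 252.22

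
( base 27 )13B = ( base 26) 15F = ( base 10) 821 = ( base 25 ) 17L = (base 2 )1100110101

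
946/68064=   473/34032 = 0.01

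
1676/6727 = 1676/6727=0.25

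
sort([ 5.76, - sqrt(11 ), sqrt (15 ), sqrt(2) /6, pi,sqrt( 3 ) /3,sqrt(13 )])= [-sqrt( 11) , sqrt(2)/6,  sqrt( 3) /3,pi,sqrt (13), sqrt(15 ),5.76] 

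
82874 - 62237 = 20637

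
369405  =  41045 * 9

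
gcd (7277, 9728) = 19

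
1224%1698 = 1224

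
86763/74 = 1172+35/74= 1172.47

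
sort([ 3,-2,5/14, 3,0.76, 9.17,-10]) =[ - 10,-2,5/14, 0.76, 3,3,9.17 ]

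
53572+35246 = 88818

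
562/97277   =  562/97277  =  0.01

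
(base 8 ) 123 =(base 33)2h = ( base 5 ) 313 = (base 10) 83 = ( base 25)38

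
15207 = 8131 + 7076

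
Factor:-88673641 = -7^1*1999^1*6337^1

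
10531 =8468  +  2063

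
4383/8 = 547 + 7/8  =  547.88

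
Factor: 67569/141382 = 2^(  -  1)  *3^1*101^1*317^(-1 ) = 303/634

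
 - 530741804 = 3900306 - 534642110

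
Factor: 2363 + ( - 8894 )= - 3^1*7^1*311^1= - 6531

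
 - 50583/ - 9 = 5620+1/3 = 5620.33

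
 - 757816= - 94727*8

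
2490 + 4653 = 7143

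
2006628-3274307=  - 1267679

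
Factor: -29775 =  - 3^1*5^2*397^1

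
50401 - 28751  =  21650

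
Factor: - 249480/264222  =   - 220/233 = -2^2*5^1*11^1*233^( - 1)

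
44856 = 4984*9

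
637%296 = 45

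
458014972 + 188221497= 646236469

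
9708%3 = 0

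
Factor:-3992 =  - 2^3*499^1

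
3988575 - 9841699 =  - 5853124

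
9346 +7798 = 17144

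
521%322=199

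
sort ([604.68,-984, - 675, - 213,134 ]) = [ - 984, - 675,-213 , 134, 604.68 ]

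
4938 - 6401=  - 1463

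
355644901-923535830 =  - 567890929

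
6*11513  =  69078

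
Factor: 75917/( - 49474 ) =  - 89/58 = -  2^( - 1 ) * 29^( - 1)*89^1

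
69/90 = 23/30= 0.77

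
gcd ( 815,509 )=1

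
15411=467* 33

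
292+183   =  475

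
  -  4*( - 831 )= 3324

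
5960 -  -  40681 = 46641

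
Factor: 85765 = 5^1*17^1*1009^1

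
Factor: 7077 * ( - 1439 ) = - 3^1 * 7^1*337^1*1439^1 = - 10183803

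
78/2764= 39/1382=0.03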